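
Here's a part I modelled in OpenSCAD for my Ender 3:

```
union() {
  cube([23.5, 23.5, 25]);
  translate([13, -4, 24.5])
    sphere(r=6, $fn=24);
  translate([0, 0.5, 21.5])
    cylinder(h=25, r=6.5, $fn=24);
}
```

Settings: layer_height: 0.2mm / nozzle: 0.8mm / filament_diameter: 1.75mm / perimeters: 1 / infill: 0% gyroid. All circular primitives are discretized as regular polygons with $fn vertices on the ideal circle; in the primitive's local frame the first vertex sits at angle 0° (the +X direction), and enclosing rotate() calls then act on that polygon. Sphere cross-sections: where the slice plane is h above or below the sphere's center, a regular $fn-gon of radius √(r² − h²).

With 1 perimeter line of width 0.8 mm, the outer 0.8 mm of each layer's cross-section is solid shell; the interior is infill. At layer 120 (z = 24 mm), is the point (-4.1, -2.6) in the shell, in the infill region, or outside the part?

infill

At z = 24 mm: the 23.5×23.5 cube contributes its full rectangle; the r=6 sphere at (13, -4) contributes a regular 24-gon of circumradius √(6²−0.5²) = 5.979; the r=6.5 cylinder at (0, 0.5) gives a regular 24-gon of circumradius 6.5 (constant along its height); Combining (union): the regions partially overlap (shared area 47.89 mm²), so overlapping operands fuse into one piece — 1 connected region. Overall, the cross-section is a single solid region. The nearest boundary edge runs (-4.60, -4.10)→(-5.63, -2.75); distance from the point to it = 1.30 mm. The point is inside the cross-section and 1.30 mm from the nearest boundary — more than the 0.8 mm shell width (1 × 0.8), so it's in the infill interior.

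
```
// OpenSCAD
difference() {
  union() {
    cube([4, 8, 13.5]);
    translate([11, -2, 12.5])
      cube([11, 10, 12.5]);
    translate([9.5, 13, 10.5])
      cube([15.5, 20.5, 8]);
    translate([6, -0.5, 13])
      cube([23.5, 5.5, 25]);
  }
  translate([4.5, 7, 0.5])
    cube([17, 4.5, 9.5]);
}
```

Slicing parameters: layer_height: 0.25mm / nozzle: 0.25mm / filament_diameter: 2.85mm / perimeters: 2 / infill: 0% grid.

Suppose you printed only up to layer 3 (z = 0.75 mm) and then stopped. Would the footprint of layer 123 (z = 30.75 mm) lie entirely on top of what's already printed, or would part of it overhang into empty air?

part overhangs

Compare the two slices. At z = 0.75: the cube is present — its section is the full 4×8 rectangle (area 32.00 mm²); the cube at (11, -2) is absent (z outside [12.5, 25]); the cube at (9.5, 13) does not reach this height (z outside [10.5, 18.5]); the cube at (6, -0.5) is absent (z outside [13, 38]); Taking the union: only the 4×8 cube is present, so the union is just that shape — area = 32.00 mm²; the cube at (4.5, 7) is present — its section is the full 17×4.5 rectangle (area 76.50 mm²); Subtracting the remaining from the first: starting from that combined region (32.00 mm²), the 17×4.5 cube at (4.5, 7) misses the remaining region (no effect) — area = 32.00 mm². At z = 30.75: the cube is not intersected at this z (z outside [0, 13.5]); the cube at (11, -2) is absent (z outside [12.5, 25]); the cube at (9.5, 13) is not intersected at this z (z outside [10.5, 18.5]); the cube at (6, -0.5) (footprint 23.5×5.5) is included at this height (area 129.25 mm²); Taking the union: only the 23.5×5.5 cube at (6, -0.5) is present, so the union is just that shape — area = 129.25 mm²; the cube at (4.5, 7) is not intersected at this z (z outside [0.5, 10]); Taking the first minus the rest: none of the subtracted shapes is present at this height, so the result so far is unchanged — area = 129.25 mm². Checking containment: at z = 30.75 the cross-section extends beyond the z = 0.75 cross-section by about 129.25 mm².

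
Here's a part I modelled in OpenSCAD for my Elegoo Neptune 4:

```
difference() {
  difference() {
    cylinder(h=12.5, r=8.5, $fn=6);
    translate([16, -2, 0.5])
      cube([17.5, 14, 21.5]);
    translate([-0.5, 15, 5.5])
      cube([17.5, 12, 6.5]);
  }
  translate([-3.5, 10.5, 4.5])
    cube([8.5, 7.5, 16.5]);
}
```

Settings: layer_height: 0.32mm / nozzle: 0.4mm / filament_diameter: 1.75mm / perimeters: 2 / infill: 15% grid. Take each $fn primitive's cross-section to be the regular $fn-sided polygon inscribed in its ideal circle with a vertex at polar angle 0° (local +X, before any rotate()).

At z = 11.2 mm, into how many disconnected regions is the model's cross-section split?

At z = 11.2 mm: the r=8.5 cylinder contributes a regular 6-gon of circumradius 8.5; the 17.5×14 cube at (16, -2) contributes its full rectangle; the 17.5×12 cube at (-0.5, 15) contributes its full rectangle; Taking the first minus the rest: starting from the r=8.5 cylinder, the 17.5×14 cube at (16, -2) misses the remaining region (no effect); the 17.5×12 cube at (-0.5, 15) misses the remaining region (no effect) — 1 connected region; the 8.5×7.5 cube at (-3.5, 10.5) contributes its full rectangle; After the difference (first − rest): starting from that combined region, the 8.5×7.5 cube at (-3.5, 10.5) misses the remaining region (no effect) — 1 connected region. The result has 1 disconnected region.

1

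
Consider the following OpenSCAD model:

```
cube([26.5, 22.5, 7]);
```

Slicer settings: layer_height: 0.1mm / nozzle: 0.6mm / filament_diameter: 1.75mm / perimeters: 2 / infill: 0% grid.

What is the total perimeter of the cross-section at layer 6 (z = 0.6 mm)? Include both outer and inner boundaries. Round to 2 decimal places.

98.00 mm

At z = 0.6 mm: the 26.5×22.5 cube contributes its full rectangle (perimeter 98.00 mm). Overall, the cross-section is a single solid region. Total boundary length (outer) = 98.00 mm.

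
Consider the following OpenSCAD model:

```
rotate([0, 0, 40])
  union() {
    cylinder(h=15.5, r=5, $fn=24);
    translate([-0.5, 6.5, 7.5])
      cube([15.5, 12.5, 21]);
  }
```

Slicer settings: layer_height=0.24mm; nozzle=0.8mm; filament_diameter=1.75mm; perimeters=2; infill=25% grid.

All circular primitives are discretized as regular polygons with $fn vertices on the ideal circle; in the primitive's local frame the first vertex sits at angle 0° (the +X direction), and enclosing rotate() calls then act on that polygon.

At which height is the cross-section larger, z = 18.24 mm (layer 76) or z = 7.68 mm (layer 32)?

Layer 76 (z = 18.24): the cylinder is not intersected at this z (z outside [0, 15.5]); the cube at (-0.5, 6.5) is present — its section is the full 15.5×12.5 rectangle (area 193.75 mm²); Taking the union: only the 15.5×12.5 cube at (-0.5, 6.5) is present, so the union is just that shape — area = 193.75 mm²; (rotated 40° about Z; rotation is an isometry so areas/perimeters/island counts are preserved). So its area = 193.75 mm². Layer 32 (z = 7.68): the r=5 cylinder gives a regular 24-gon of circumradius 5 (constant along its height) (area = (24/2)·5.000²·sin(360°/24) = 77.65 mm²); the 15.5×12.5 cube at (-0.5, 6.5) contributes its full rectangle (area 193.75 mm²); Combining (union): the 2 present regions are separate (no shared area or edge), so areas and boundary lengths simply add and each stays a separate island — area = 271.40 mm²; (rotated 40° about Z; rotation is an isometry so areas/perimeters/island counts are preserved). So its area = 271.40 mm². Layer 32 is larger (271.40 vs 193.75 mm²).

layer 32 (z = 7.68 mm)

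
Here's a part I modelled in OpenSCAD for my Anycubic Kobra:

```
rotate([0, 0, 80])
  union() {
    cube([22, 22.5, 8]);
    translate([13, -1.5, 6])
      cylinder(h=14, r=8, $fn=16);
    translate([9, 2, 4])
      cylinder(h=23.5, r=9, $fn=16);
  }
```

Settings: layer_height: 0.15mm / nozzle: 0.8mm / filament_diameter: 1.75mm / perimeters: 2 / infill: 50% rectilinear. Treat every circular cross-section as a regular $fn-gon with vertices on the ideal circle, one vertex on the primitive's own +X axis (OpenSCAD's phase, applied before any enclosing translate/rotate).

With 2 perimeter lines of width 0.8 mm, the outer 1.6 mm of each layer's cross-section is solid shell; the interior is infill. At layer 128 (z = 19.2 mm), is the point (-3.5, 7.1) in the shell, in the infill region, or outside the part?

At z = 19.2 mm: the cube is not intersected at this z (z outside [0, 8]); the cylinder at (13, -1.5): section is a regular 16-gon, circumradius r=8; the r=9 cylinder at (9, 2) gives a regular 16-gon of circumradius 9 (constant along its height); Combining (union): the regions partially overlap (shared area 132.58 mm²), so overlapping operands fuse into one piece — 1 connected region; (rotated 80° about Z; rotation is an isometry so areas/perimeters/island counts are preserved). Overall, the cross-section is a single solid region. Undo the 80° rotation: the query point maps to (6.384, 4.680) in the un-rotated model frame. The nearest boundary edge runs (2.64, 8.36)→(5.56, 10.31); distance from the point to it = 5.15 mm. The point is inside the cross-section and 5.15 mm from the nearest boundary — more than the 1.6 mm shell width (2 × 0.8), so it's in the infill interior.

infill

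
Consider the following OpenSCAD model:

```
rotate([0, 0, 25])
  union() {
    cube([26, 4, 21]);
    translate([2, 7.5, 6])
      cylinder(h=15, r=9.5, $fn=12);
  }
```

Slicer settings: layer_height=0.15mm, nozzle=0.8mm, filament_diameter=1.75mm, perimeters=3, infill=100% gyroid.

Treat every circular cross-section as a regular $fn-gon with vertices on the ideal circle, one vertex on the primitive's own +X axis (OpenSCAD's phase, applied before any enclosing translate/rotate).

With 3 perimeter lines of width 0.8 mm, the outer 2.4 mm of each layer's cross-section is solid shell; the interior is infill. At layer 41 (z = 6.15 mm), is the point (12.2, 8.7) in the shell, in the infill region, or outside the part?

At z = 6.15 mm: the cube is present — its section is the full 26×4 rectangle; the r=9.5 cylinder at (2, 7.5) gives a regular 12-gon of circumradius 9.5 (constant along its height); Combining (union): the regions partially overlap (shared area 37.34 mm²), so overlapping operands fuse into one piece — 1 connected region; (rotated 25° about Z; rotation is an isometry so areas/perimeters/island counts are preserved). Overall, the cross-section is a single solid region. Undo the 25° rotation: the query point maps to (14.734, 2.729) in the un-rotated model frame. The nearest boundary edge runs (10.56, 4.00)→(26.00, 4.00); distance from the point to it = 1.27 mm. The point is inside the cross-section, 1.27 mm from the nearest boundary — within the 2.4 mm shell band (3 × 0.8).

shell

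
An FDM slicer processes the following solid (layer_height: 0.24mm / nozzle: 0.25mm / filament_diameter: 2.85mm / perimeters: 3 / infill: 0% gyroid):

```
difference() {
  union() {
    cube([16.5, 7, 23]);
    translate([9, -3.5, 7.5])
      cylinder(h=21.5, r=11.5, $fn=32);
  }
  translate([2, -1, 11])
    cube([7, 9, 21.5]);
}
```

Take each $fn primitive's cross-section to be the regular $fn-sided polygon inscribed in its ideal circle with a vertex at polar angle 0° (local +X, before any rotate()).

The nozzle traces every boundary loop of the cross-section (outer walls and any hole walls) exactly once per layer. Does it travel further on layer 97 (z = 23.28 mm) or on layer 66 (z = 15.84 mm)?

layer 66 (z = 15.84 mm)

Layer 97 (z = 23.28): the cube is absent (z outside [0, 23]); the r=11.5 cylinder at (9, -3.5) gives a regular 32-gon of circumradius 11.5 (constant along its height) (perimeter = 2·32·11.500·sin(180°/32) = 72.14 mm); Merging all regions: only the r=11.5 cylinder at (9, -3.5) is present, so the union is just that shape — boundary = 72.14 mm; the 7×9 cube at (2, -1) contributes its full rectangle (perimeter 32.00 mm); After the difference (first − rest): starting from that combined region, the 7×9 cube at (2, -1) partially overlaps it — only the 57.44 mm² overlap (of its 63.00 mm²) is removed, clipping the outline — boundary = 87.15 mm. So its perimeter = 87.15 mm. Layer 66 (z = 15.84): the cube (footprint 16.5×7) is included at this height (perimeter 47.00 mm); the cylinder at (9, -3.5): section is a regular 32-gon, circumradius r=11.5 (perimeter = 2·32·11.500·sin(180°/32) = 72.14 mm); Combining (union): the regions partially overlap (shared area 106.91 mm²), so the edge portions inside another operand are dropped and the merged outline is re-measured after clipping — boundary = 75.61 mm; the cube at (2, -1) is present — its section is the full 7×9 rectangle (perimeter 32.00 mm); Taking the first minus the rest: starting from the result so far, the 7×9 cube at (2, -1) partially overlaps it — only the 58.98 mm² overlap (of its 63.00 mm²) is removed, clipping the outline — boundary = 92.47 mm. So its perimeter = 92.47 mm. Layer 66 is larger (92.47 vs 87.15 mm).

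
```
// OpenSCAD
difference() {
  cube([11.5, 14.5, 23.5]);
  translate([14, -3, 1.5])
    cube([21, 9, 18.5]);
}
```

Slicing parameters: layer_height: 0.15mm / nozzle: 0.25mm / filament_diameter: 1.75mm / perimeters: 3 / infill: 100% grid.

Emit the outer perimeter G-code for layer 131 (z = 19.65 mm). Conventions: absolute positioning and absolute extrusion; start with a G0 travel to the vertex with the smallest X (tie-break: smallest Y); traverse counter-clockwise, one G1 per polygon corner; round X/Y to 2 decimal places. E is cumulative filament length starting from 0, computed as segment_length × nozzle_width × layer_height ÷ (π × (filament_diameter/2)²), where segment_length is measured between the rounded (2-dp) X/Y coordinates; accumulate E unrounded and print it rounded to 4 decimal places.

G0 X0.00 Y0.00 Z19.65
G1 X11.50 Y0.00 E0.1793
G1 X11.50 Y14.50 E0.4054
G1 X0.00 Y14.50 E0.5847
G1 X0.00 Y0.00 E0.8107

At z = 19.65 mm: the 11.5×14.5 cube contributes its full rectangle; the 21×9 cube at (14, -3) contributes its full rectangle; Subtracting the remaining from the first: starting from the 11.5×14.5 cube, the 21×9 cube at (14, -3) misses the remaining region (no effect) — 1 connected region. The outline is a single polygon with 4 vertices. Extrusion per mm of travel: 0.25 × 0.15 / (π × 0.875²) = 0.015591. Accumulating E over each segment gives final E = 0.8107.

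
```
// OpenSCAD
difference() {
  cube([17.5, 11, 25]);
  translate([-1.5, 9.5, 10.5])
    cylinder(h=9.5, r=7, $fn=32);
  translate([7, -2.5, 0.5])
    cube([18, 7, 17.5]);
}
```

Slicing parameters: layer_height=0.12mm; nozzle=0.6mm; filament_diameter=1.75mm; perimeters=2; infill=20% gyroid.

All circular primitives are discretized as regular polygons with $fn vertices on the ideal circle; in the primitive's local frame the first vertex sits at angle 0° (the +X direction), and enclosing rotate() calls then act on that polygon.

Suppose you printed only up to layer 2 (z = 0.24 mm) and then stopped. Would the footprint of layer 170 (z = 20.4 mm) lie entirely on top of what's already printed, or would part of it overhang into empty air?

Compare the two slices. At z = 0.24: the cube is present — its section is the full 17.5×11 rectangle (area 192.50 mm²); the cylinder at (-1.5, 9.5) is absent (z outside [10.5, 20]); the cube at (7, -2.5) does not reach this height (z outside [0.5, 18]); Subtracting the remaining from the first: none of the subtracted shapes is present at this height, so the 17.5×11 cube is unchanged — area = 192.50 mm². At z = 20.4: the 17.5×11 cube contributes its full rectangle (area 192.50 mm²); the cylinder at (-1.5, 9.5) is not intersected at this z (z outside [10.5, 20]); the cube at (7, -2.5) is not intersected at this z (z outside [0.5, 18]); Taking the first minus the rest: none of the subtracted shapes is present at this height, so the 17.5×11 cube is unchanged — area = 192.50 mm². Checking containment: the cross-section at z = 20.4 is a subset of the cross-section at z = 0.24.

entirely on top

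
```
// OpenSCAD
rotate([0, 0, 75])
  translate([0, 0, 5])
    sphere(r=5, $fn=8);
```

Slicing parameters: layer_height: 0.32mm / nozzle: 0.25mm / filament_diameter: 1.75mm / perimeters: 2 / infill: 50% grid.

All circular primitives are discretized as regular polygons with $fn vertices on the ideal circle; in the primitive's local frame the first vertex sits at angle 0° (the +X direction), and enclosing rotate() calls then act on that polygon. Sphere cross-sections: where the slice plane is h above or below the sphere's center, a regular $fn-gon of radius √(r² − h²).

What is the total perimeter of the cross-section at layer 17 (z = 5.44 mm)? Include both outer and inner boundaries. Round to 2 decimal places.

At z = 5.44 mm: the sphere: section is a regular 8-gon, circumradius = √(r²−h²) = √(5²−0.44²) = 4.981 (perimeter = 2·8·4.981·sin(180°/8) = 30.50 mm); (whole slice rotated 75° about Z — lengths, areas and connectivity unchanged). Overall, the cross-section is a single solid region. Total boundary length (outer) = 30.50 mm.

30.50 mm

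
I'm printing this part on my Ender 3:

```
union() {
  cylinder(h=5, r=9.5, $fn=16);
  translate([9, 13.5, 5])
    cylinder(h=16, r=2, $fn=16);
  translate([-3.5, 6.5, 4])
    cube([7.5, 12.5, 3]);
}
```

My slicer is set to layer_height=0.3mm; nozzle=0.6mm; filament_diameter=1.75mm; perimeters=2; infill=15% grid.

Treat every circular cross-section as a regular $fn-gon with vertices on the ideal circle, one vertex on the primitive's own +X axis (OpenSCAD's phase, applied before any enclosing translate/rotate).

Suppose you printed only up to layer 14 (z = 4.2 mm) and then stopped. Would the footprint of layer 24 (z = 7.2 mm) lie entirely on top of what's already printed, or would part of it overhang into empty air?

Compare the two slices. At z = 4.2: the r=9.5 cylinder contributes a regular 16-gon of circumradius 9.5 (area = (16/2)·9.500²·sin(360°/16) = 276.30 mm²); the cylinder at (9, 13.5) does not reach this height (z outside [5, 21]); the 7.5×12.5 cube at (-3.5, 6.5) contributes its full rectangle (area 93.75 mm²); Combining (union): the regions partially overlap — summed areas 370.05 mm² minus the doubly-counted overlap 19.66 mm² gives 350.39 mm² — area = 350.39 mm². At z = 7.2: the cylinder does not reach this height (z outside [0, 5]); the r=2 cylinder at (9, 13.5) contributes a regular 16-gon of circumradius 2 (area = (16/2)·2.000²·sin(360°/16) = 12.25 mm²); the cube at (-3.5, 6.5) does not reach this height (z outside [4, 7]); Taking the union: only the r=2 cylinder at (9, 13.5) is present, so the union is just that shape — area = 12.25 mm². Checking containment: at z = 7.2 the cross-section extends beyond the z = 4.2 cross-section by about 12.25 mm².

part overhangs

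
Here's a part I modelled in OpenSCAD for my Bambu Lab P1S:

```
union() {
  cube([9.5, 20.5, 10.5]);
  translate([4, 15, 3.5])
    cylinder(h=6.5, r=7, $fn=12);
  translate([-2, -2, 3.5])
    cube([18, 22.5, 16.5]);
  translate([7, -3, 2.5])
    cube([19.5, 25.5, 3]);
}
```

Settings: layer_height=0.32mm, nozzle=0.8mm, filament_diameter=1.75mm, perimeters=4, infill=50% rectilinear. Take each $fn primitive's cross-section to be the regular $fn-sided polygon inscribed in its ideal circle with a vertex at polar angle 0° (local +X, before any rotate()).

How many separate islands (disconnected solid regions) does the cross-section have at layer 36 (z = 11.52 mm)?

At z = 11.52 mm: the cube is absent (z outside [0, 10.5]); the cylinder at (4, 15) is not intersected at this z (z outside [3.5, 10]); the cube at (-2, -2) (footprint 18×22.5) is included at this height; the cube at (7, -3) does not reach this height (z outside [2.5, 5.5]); Taking the union: only the 18×22.5 cube at (-2, -2) is present, so the union is just that shape — 1 connected region. Overall, the cross-section is a single solid region. Island count = 1.

1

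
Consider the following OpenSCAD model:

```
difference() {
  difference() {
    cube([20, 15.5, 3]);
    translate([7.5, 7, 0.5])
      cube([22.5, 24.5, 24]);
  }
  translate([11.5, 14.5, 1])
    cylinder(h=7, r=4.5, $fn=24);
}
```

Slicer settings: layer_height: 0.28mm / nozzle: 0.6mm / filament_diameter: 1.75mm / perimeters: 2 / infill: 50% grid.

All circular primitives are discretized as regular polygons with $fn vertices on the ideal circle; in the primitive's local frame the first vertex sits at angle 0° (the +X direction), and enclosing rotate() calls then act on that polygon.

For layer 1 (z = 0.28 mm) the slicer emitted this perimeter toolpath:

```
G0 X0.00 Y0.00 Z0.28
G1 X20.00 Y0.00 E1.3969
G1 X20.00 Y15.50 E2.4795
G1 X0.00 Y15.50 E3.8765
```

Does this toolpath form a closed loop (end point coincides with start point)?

no

Start point (G0): (0.00, 0.00). End point (last G1): the path does not return to the start — open.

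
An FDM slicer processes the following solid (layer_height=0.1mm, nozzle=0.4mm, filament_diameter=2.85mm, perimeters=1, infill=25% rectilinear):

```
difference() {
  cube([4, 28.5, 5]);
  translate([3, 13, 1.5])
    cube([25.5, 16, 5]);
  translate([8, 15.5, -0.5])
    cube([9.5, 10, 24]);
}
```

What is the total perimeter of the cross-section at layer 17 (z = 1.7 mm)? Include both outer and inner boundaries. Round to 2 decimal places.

65.00 mm

At z = 1.7 mm: the 4×28.5 cube contributes its full rectangle (perimeter 65.00 mm); the 25.5×16 cube at (3, 13) contributes its full rectangle (perimeter 83.00 mm); the 9.5×10 cube at (8, 15.5) contributes its full rectangle (perimeter 39.00 mm); Taking the first minus the rest: starting from the 4×28.5 cube, the 25.5×16 cube at (3, 13) partially overlaps it — only the 15.50 mm² overlap (of its 408.00 mm²) is removed, clipping the outline; the 9.5×10 cube at (8, 15.5) misses the remaining region (no effect) — boundary = 65.00 mm. Overall, the cross-section is a single solid region. Total boundary length (outer) = 65.00 mm.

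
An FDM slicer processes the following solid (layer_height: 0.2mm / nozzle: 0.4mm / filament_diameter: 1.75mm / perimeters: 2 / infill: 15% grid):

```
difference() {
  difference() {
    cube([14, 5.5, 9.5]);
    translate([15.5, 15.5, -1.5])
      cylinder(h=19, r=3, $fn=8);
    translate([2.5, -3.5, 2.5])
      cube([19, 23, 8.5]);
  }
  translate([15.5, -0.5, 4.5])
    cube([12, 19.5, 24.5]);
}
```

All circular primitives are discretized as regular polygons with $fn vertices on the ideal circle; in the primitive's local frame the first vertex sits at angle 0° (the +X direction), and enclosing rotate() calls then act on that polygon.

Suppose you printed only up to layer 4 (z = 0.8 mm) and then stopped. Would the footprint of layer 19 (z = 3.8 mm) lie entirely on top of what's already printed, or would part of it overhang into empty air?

Compare the two slices. At z = 0.8: the cube (footprint 14×5.5) is included at this height (area 77.00 mm²); the r=3 cylinder at (15.5, 15.5) gives a regular 8-gon of circumradius 3 (constant along its height) (area = (8/2)·3.000²·sin(360°/8) = 25.46 mm²); the cube at (2.5, -3.5) is absent (z outside [2.5, 11]); After the difference (first − rest): starting from the 14×5.5 cube (77.00 mm²), the r=3 cylinder at (15.5, 15.5) misses the remaining region (no effect) — area = 77.00 mm²; the cube at (15.5, -0.5) does not reach this height (z outside [4.5, 29]); Subtracting the remaining from the first: none of the subtracted shapes is present at this height, so that combined region is unchanged — area = 77.00 mm². At z = 3.8: the cube (footprint 14×5.5) is included at this height (area 77.00 mm²); the r=3 cylinder at (15.5, 15.5) contributes a regular 8-gon of circumradius 3 (area = (8/2)·3.000²·sin(360°/8) = 25.46 mm²); the cube at (2.5, -3.5) is present — its section is the full 19×23 rectangle (area 437.00 mm²); After the difference (first − rest): starting from the 14×5.5 cube (77.00 mm²), the r=3 cylinder at (15.5, 15.5) misses the remaining region (no effect); the 19×23 cube at (2.5, -3.5) partially overlaps it — only the 63.25 mm² overlap (of its 437.00 mm²) is removed, clipping the outline — area = 13.75 mm²; the cube at (15.5, -0.5) does not reach this height (z outside [4.5, 29]); After the difference (first − rest): none of the subtracted shapes is present at this height, so the result so far is unchanged — area = 13.75 mm². Checking containment: the cross-section at z = 3.8 is a subset of the cross-section at z = 0.8.

entirely on top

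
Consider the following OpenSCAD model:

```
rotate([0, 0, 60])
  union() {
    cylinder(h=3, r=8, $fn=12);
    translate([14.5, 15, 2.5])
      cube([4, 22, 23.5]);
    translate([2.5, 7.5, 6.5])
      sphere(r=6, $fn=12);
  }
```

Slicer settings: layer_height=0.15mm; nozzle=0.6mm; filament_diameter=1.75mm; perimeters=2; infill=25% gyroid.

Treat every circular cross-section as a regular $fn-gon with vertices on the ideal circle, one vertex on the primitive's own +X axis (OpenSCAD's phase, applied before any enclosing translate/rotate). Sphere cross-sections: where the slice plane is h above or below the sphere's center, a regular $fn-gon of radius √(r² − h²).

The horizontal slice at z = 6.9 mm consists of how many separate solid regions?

2

At z = 6.9 mm: the cylinder is not intersected at this z (z outside [0, 3]); the 4×22 cube at (14.5, 15) contributes its full rectangle; the r=6 sphere at (2.5, 7.5) slices to a regular 12-gon of circumradius 5.987 (√(r²−h²) with h=0.4 from center); Combining (union): the 2 present regions are separate (no shared area or edge), so areas and boundary lengths simply add and each stays a separate island — 2 connected regions; (rotated 60° about Z; rotation is an isometry so areas/perimeters/island counts are preserved). The result has 2 disconnected regions.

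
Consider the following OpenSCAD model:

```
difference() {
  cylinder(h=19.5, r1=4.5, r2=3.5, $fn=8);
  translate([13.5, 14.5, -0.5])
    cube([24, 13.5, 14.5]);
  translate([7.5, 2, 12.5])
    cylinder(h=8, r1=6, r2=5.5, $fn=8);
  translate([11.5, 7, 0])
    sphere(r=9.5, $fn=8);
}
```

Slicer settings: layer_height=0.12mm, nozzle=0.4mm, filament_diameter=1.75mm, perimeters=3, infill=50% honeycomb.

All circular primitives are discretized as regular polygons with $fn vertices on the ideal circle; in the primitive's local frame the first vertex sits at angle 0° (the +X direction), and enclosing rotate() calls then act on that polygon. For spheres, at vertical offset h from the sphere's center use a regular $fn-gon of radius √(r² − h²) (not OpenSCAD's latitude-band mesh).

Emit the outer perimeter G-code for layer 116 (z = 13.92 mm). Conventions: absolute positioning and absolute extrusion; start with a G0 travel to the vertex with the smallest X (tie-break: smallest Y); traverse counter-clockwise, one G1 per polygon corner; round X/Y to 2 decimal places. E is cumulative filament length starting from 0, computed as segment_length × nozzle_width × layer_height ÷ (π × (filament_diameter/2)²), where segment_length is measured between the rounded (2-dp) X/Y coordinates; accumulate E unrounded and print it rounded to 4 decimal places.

G0 X-3.79 Y0.00 Z13.92
G1 X-2.68 Y-2.68 E0.0579
G1 X0.00 Y-3.79 E0.1158
G1 X2.68 Y-2.68 E0.1737
G1 X3.10 Y-1.65 E0.1959
G1 X1.59 Y2.00 E0.2747
G1 X1.99 Y2.96 E0.2954
G1 X0.00 Y3.79 E0.3385
G1 X-2.68 Y2.68 E0.3964
G1 X-3.79 Y0.00 E0.4542

At z = 13.92 mm: the cone (r1=4.5→r2=3.5) has section circumradius 3.786 here — a regular 8-gon; the cube at (13.5, 14.5) is present — its section is the full 24×13.5 rectangle; the cone at (7.5, 2): at t=0.177 of its height the radius interpolates to r₁+(r₂−r₁)t = 5.911, giving a regular 8-gon of that circumradius; the sphere at (11.5, 7) does not reach this height (|z−center|=13.920 > r=9.5); After the difference (first − rest): starting from the cone, the 24×13.5 cube at (13.5, 14.5) misses the remaining region (no effect); the cone at (7.5, 2) partially overlaps it — only the 4.72 mm² overlap (of its 98.83 mm²) is removed, clipping the outline — 1 connected region. The outline is a single polygon with 9 vertices. Extrusion per mm of travel: 0.4 × 0.12 / (π × 0.875²) = 0.019956. Accumulating E over each segment gives final E = 0.4542.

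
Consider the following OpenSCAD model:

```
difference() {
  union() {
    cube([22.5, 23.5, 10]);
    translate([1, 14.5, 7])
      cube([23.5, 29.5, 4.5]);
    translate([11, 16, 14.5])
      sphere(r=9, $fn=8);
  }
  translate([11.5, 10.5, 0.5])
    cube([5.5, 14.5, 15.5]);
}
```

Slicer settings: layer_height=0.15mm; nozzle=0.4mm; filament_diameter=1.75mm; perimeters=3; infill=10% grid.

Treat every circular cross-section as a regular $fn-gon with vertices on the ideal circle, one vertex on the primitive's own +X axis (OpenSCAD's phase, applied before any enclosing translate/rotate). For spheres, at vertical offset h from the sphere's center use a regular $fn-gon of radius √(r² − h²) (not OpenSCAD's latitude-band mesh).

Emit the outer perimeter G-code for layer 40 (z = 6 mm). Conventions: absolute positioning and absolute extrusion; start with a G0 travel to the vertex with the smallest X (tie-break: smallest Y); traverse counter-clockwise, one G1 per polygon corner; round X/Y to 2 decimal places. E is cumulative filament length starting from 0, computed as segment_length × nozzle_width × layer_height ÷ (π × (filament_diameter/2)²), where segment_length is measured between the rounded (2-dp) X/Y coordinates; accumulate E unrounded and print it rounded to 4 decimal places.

G0 X0.00 Y0.00 Z6.00
G1 X22.50 Y0.00 E0.5613
G1 X22.50 Y23.50 E1.1475
G1 X17.00 Y23.50 E1.2847
G1 X17.00 Y10.50 E1.6090
G1 X11.50 Y10.50 E1.7462
G1 X11.50 Y23.50 E2.0704
G1 X0.00 Y23.50 E2.3573
G1 X0.00 Y0.00 E2.9435

At z = 6 mm: the cube (footprint 22.5×23.5) is included at this height; the cube at (1, 14.5) does not reach this height (z outside [7, 11.5]); the sphere at (11, 16): section is a regular 8-gon, circumradius = √(r²−h²) = √(9²−8.5²) = 2.958; Combining (union): the r=9 sphere at (11, 16) lies entirely inside the 22.5×23.5 cube, so the union is just the 22.5×23.5 cube — 1 connected region; the cube at (11.5, 10.5) is present — its section is the full 5.5×14.5 rectangle; Subtracting the remaining from the first: starting from that combined region, the 5.5×14.5 cube at (11.5, 10.5) partially overlaps it — only the 71.50 mm² overlap (of its 79.75 mm²) is removed, clipping the outline — 1 connected region. The outline is a single polygon with 8 vertices. Extrusion per mm of travel: 0.4 × 0.15 / (π × 0.875²) = 0.024945. Accumulating E over each segment gives final E = 2.9435.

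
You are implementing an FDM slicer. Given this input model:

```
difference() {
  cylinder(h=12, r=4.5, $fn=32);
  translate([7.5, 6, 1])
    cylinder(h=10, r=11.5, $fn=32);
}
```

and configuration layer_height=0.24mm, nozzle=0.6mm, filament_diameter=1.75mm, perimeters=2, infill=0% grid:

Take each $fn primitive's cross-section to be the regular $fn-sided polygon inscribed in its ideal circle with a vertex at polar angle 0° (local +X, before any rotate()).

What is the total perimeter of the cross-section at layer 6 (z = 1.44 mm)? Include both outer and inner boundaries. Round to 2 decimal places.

At z = 1.44 mm: the r=4.5 cylinder contributes a regular 32-gon of circumradius 4.5 (perimeter = 2·32·4.500·sin(180°/32) = 28.23 mm); the r=11.5 cylinder at (7.5, 6) contributes a regular 32-gon of circumradius 11.5 (perimeter = 2·32·11.500·sin(180°/32) = 72.14 mm); After the difference (first − rest): starting from the r=4.5 cylinder, the r=11.5 cylinder at (7.5, 6) partially overlaps it — only the 45.52 mm² overlap (of its 412.81 mm²) is removed, clipping the outline — boundary = 21.15 mm. Overall, the cross-section is a single solid region. Total boundary length (outer) = 21.15 mm.

21.15 mm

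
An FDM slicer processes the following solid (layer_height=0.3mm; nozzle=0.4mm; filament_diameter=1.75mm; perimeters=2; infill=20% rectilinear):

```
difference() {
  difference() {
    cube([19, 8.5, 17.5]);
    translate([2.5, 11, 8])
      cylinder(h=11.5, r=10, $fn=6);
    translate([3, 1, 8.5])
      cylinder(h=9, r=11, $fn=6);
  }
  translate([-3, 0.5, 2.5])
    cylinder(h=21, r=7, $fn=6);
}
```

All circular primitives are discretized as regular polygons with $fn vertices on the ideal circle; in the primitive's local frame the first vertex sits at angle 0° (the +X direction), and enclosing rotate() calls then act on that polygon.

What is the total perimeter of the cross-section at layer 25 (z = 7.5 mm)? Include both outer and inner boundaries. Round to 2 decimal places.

52.80 mm

At z = 7.5 mm: the cube (footprint 19×8.5) is included at this height (perimeter 55.00 mm); the cylinder at (2.5, 11) is not intersected at this z (z outside [8, 19.5]); the cylinder at (3, 1) does not reach this height (z outside [8.5, 17.5]); Subtracting the remaining from the first: none of the subtracted shapes is present at this height, so the 19×8.5 cube is unchanged — boundary = 55.00 mm; the r=7 cylinder at (-3, 0.5) gives a regular 6-gon of circumradius 7 (constant along its height) (perimeter = 2·6·7.000·sin(180°/6) = 42.00 mm); After the difference (first − rest): starting from the result so far, the r=7 cylinder at (-3, 0.5) partially overlaps it — only the 15.57 mm² overlap (of its 127.31 mm²) is removed, clipping the outline — boundary = 52.80 mm. Overall, the cross-section is a single solid region. Total boundary length (outer) = 52.80 mm.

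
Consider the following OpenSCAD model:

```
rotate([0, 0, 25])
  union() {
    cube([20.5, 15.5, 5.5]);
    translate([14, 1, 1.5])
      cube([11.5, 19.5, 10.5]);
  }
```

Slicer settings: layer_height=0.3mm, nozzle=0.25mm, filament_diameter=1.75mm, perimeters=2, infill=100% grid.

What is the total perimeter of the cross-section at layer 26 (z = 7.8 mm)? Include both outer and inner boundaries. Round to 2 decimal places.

At z = 7.8 mm: the cube is not intersected at this z (z outside [0, 5.5]); the cube at (14, 1) (footprint 11.5×19.5) is included at this height (perimeter 62.00 mm); Combining (union): only the 11.5×19.5 cube at (14, 1) is present, so the union is just that shape — boundary = 62.00 mm; (whole slice rotated 25° about Z — lengths, areas and connectivity unchanged). Overall, the cross-section is a single solid region. Total boundary length (outer) = 62.00 mm.

62.00 mm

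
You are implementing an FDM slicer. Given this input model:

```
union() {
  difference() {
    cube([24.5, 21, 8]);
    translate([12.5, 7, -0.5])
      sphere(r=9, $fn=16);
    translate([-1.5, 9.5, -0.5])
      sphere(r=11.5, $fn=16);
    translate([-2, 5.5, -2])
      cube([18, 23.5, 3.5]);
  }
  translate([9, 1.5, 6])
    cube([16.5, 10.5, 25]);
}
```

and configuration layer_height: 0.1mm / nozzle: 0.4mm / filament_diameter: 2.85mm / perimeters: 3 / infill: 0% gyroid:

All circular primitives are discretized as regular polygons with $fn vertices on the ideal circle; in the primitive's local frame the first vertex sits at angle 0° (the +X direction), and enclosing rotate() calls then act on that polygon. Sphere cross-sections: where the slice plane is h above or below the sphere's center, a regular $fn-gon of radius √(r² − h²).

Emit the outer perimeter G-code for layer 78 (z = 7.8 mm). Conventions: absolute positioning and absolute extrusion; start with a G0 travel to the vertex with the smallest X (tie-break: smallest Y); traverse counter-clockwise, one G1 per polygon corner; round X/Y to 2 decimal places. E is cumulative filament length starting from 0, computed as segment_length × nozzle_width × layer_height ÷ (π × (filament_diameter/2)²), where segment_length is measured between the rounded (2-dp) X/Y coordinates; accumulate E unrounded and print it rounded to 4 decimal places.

At z = 7.8 mm: the 24.5×21 cube contributes its full rectangle; the r=9 sphere at (12.5, 7) slices to a regular 16-gon of circumradius 3.480 (√(r²−h²) with h=8.3 from center); the sphere at (-1.5, 9.5): section is a regular 16-gon, circumradius = √(r²−h²) = √(11.5²−8.3²) = 7.960; the cube at (-2, 5.5) is absent (z outside [-2, 1.5]); Subtracting the remaining from the first: starting from the 24.5×21 cube, the r=9 sphere at (12.5, 7) lies wholly inside it (removes its full 37.07 mm² and its 21.72 mm outline becomes a hole wall); the r=11.5 sphere at (-1.5, 9.5) partially overlaps it — only the 73.56 mm² overlap (of its 193.97 mm²) is removed, clipping the outline — 1 connected region with 1 hole; the cube at (9, 1.5) (footprint 16.5×10.5) is included at this height; Taking the union: the regions partially overlap (shared area 125.68 mm²), so overlapping operands fuse into one piece — 1 connected region. The outline is a single polygon with 17 vertices. Extrusion per mm of travel: 0.4 × 0.1 / (π × 1.425²) = 0.006270. Accumulating E over each segment gives final E = 0.6237.

G0 X0.00 Y0.00 Z7.80
G1 X24.50 Y0.00 E0.1536
G1 X24.50 Y1.50 E0.1630
G1 X25.50 Y1.50 E0.1693
G1 X25.50 Y12.00 E0.2351
G1 X24.50 Y12.00 E0.2414
G1 X24.50 Y21.00 E0.2978
G1 X0.00 Y21.00 E0.4515
G1 X0.00 Y17.16 E0.4755
G1 X1.55 Y16.85 E0.4854
G1 X4.13 Y15.13 E0.5049
G1 X5.85 Y12.55 E0.5243
G1 X6.46 Y9.50 E0.5438
G1 X5.85 Y6.45 E0.5633
G1 X4.13 Y3.87 E0.5828
G1 X1.55 Y2.15 E0.6022
G1 X0.00 Y1.84 E0.6121
G1 X0.00 Y0.00 E0.6237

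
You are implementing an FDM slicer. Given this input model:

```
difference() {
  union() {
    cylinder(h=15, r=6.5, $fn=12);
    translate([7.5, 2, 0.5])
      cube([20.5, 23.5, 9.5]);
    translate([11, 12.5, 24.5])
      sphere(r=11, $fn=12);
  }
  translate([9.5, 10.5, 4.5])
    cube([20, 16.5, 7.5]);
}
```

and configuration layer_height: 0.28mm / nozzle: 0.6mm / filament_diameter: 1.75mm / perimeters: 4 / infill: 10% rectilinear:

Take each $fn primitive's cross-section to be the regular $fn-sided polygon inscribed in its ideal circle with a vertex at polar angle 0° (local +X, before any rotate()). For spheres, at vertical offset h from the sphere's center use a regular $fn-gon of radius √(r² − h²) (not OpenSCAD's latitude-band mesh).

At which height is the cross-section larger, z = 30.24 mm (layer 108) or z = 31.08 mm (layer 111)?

Layer 108 (z = 30.24): the cylinder is not intersected at this z (z outside [0, 15]); the cube at (7.5, 2) is absent (z outside [0.5, 10]); the r=11 sphere at (11, 12.5) contributes a regular 12-gon of circumradius √(11²−5.74²) = 9.384 (area = (12/2)·9.384²·sin(360°/12) = 264.16 mm²); Taking the union: only the r=11 sphere at (11, 12.5) is present, so the union is just that shape — area = 264.16 mm²; the cube at (9.5, 10.5) is absent (z outside [4.5, 12]); Subtracting the remaining from the first: none of the subtracted shapes is present at this height, so the result so far is unchanged — area = 264.16 mm². So its area = 264.16 mm². Layer 111 (z = 31.08): the cylinder does not reach this height (z outside [0, 15]); the cube at (7.5, 2) is absent (z outside [0.5, 10]); the r=11 sphere at (11, 12.5) contributes a regular 12-gon of circumradius √(11²−6.58²) = 8.815 (area = (12/2)·8.815²·sin(360°/12) = 233.11 mm²); Merging all regions: only the r=11 sphere at (11, 12.5) is present, so the union is just that shape — area = 233.11 mm²; the cube at (9.5, 10.5) is absent (z outside [4.5, 12]); Taking the first minus the rest: none of the subtracted shapes is present at this height, so that combined region is unchanged — area = 233.11 mm². So its area = 233.11 mm². Layer 108 is larger (264.16 vs 233.11 mm²).

layer 108 (z = 30.24 mm)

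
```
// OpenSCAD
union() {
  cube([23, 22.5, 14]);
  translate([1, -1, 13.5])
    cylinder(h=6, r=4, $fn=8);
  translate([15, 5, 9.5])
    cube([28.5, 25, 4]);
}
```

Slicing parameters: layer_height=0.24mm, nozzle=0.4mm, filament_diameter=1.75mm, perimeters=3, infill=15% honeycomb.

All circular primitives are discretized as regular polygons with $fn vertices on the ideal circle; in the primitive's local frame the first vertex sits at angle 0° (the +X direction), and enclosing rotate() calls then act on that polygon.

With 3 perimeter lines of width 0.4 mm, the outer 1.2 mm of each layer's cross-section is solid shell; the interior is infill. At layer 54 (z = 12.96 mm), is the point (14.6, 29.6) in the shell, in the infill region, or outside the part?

At z = 12.96 mm: the cube is present — its section is the full 23×22.5 rectangle; the cylinder at (1, -1) is not intersected at this z (z outside [13.5, 19.5]); the cube at (15, 5) is present — its section is the full 28.5×25 rectangle; Combining (union): the regions partially overlap (shared area 140.00 mm²), so overlapping operands fuse into one piece — 1 connected region. Overall, the cross-section is a single solid region. The nearest boundary edge runs (15.00, 22.50)→(15.00, 30.00); distance from the point to it = 0.40 mm. The point is not inside any of the regions above, so it lies outside the cross-section (0.40 mm from the nearest boundary).

outside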